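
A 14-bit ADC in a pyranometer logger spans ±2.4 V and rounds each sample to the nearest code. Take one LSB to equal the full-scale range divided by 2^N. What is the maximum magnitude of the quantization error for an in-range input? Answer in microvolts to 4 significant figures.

146.5 µV

The full-scale span is 2.4 − (-2.4) = 4.8 V.
LSB = 4.8 V / 2^14 = 292.969 µV.
A rounding quantizer has |error| ≤ LSB/2 = 146.5 µV.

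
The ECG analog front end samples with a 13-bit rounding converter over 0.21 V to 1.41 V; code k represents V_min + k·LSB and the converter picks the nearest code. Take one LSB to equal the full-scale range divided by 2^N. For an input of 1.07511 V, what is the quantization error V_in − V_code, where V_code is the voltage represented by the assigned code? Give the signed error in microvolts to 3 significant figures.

Range = 1.41 − (0.21) = 1.2 V. LSB = 1.2 V / 2^13 ≈ 146.5 µV.
Position in LSBs: (1.07511 − (0.21)) × 8192/1.2 = 5905.8176; rounding gives k = 5906.
V_code = V_min + k × range/2^13 = 0.21 + 5906 × 1.2/8192 = 1.075136719 V.
Error = V_in − V_code = 1.07511 − (1.075136719) = −26.7 µV.

−26.7 µV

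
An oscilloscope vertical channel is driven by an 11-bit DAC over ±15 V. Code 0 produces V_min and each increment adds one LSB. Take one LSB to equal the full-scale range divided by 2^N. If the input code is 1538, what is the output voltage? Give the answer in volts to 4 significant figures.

The full-scale span is 15 − (-15) = 30 V. LSB = 30 V / 2^11.
V_out = -15 + 1538 × (30/2048) V
      = -15 V + 22.5293 V = 7.52930 V.

7.529 V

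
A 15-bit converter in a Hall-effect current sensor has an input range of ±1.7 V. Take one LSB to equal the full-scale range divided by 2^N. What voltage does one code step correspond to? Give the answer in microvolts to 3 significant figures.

104 µV

The full-scale span is 1.7 − (-1.7) = 3.4 V.
Number of codes = 2^15 = 32768.
LSB = 3.4 V / 2^15 = 104 µV.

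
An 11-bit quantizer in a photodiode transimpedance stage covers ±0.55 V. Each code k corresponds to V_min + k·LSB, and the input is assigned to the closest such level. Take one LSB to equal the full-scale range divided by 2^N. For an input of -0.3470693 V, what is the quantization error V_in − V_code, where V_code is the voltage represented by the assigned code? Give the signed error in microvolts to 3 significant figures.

Span: 0.55 V − (-0.55 V) = 1.1 V. LSB = 1.1 V / 2^11 ≈ 0.5371 mV.
(V_in − V_min)/LSB = (-0.3470693 − (-0.55)) × 2048/1.1 = 377.8201 → nearest code k = 378.
V_code = -0.55 + (378/2048) × 1.1 = -0.3469726563 V.
Error = V_in − V_code = -0.3470693 − (-0.3469726563) = −96.6 µV.

−96.6 µV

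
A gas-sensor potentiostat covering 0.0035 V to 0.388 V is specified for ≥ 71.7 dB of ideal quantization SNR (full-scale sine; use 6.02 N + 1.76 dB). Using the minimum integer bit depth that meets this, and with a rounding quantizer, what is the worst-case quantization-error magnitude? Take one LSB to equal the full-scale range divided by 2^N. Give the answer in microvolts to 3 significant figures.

Full-scale range = 0.388 V − (0.0035 V) = 0.3845 V.
Required N = ⌈(71.7 − 1.76)/6.02⌉ = ⌈11.618⌉ = 12.
One LSB is 0.3845 V / 4096 = 93.872 µV.
Max error for round-to-nearest is LSB/2 = 46.9 µV.

46.9 µV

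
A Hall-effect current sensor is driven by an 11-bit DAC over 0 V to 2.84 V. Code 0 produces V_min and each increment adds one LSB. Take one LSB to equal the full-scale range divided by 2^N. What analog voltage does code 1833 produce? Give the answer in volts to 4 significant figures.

2.542 V

Range is 2.84 V. LSB = 2.84 V / 2^11.
V_out = 0 + 1833 × (2.84/2048) V
      = 0 + 2.54186 = 2.54186 V.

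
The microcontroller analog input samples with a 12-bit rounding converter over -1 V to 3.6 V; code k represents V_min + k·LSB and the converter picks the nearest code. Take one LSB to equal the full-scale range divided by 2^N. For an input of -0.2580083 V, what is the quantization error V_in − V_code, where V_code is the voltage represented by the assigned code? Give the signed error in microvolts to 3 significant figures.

The full-scale span is 3.6 − (-1) = 4.6 V. LSB = 4.6 V / 2^12 ≈ 1.123 mV.
(V_in − V_min)/LSB = (-0.2580083 − (-1)) × 4096/4.6 = 660.6952 → nearest code k = 661.
Reconstructed level: -1 + 661 × 4.6/4096 V = -0.2576660156 V.
V_in − V_code = -0.2580083 − (-0.2576660156) = −342 µV.

−342 µV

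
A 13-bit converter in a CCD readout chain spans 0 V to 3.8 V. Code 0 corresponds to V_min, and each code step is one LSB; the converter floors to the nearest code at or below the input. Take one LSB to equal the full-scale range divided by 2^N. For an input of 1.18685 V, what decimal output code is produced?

2558

V_FS = 3.8 V. LSB = 3.8 V / 2^13 ≈ 463.9 µV.
(V_in − V_min) × 2^13/range = (1.18685 − (0)) × 8192/3.8 = 2558.599.
Floor → code = 2558.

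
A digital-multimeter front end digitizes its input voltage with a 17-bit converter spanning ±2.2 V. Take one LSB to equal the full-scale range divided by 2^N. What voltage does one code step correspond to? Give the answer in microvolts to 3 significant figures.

Range = 2.2 − (-2.2) = 4.4 V.
There are 2^17 = 131072 steps.
Step size = 4.4/131072 V = 33.6 µV.

33.6 µV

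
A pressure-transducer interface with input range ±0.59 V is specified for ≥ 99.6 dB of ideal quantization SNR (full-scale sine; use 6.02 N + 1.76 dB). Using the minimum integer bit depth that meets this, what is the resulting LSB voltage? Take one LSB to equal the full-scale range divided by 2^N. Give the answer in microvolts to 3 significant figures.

9.00 µV

Full-scale range = 0.59 V − (-0.59 V) = 1.18 V.
Solving 6.02 N ≥ 99.6 − 1.76: N ≥ 16.252. Round up → N = 17.
Step size = 1.18/131072 V = 9.00 µV.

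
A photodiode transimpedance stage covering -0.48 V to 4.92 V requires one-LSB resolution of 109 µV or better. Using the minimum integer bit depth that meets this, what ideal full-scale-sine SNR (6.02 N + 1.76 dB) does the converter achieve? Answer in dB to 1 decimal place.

98.1 dB

Full-scale range = 4.92 V − (-0.48 V) = 5.4 V.
Need 2^N ≥ 5.4 V / 109 µV = 49540 → N_min = 16.
6.02(16) + 1.76 = 98.08 dB.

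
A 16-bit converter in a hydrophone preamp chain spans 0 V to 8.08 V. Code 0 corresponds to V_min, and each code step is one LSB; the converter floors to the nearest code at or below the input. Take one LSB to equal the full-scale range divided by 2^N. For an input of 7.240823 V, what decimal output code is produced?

58729

V_FS = 8.08 V. LSB = 8.08 V / 2^16 ≈ 123.3 µV.
code = ⌊(V_in − V_min)/LSB⌋ = ⌊(V_in − V_min) × 2^16 / range⌋
     = ⌊(7.240823 − (0)) × 65536 / 8.08⌋ = ⌊7.240823 × 65536/8.08⌋
     = ⌊58729.527⌋ = 58729.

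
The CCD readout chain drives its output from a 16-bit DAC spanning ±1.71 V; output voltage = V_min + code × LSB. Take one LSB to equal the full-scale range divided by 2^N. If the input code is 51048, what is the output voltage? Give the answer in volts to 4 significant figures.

Range = 1.71 − (-1.71) = 3.42 V. LSB = 3.42 V / 2^16.
Output = V_min + (51048/65536) × range = -1.71 + 0.778931 × 3.42 V
      = -1.71 V + 2.66394 V = 0.953943 V.

0.9539 V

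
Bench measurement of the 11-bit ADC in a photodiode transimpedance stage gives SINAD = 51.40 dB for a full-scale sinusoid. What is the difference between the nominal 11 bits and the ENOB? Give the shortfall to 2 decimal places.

2.75 bits

Effective bits = (51.40 − 1.76)/6.02 = 8.2458.
Lost resolution: 11 − 8.2458 = 2.7542 bits.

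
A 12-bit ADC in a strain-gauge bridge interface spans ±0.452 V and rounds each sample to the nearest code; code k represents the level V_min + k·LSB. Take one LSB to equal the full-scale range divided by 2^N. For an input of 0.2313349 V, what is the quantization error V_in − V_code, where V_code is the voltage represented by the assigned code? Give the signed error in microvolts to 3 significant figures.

Full-scale range = 0.452 V − (-0.452 V) = 0.904 V. LSB = 0.904 V / 2^12 ≈ 220.7 µV.
(0.2313349 − (-0.452)) / LSB = 0.6833349 × 4096/0.904 = 3096.1723. Nearest integer: k = 3096.
Reconstructed level: -0.452 + 3096 × 0.904/4096 V = 0.2312968750 V.
V_in − V_code = 0.2313349 − (0.2312968750) = +38.0 µV.

+38.0 µV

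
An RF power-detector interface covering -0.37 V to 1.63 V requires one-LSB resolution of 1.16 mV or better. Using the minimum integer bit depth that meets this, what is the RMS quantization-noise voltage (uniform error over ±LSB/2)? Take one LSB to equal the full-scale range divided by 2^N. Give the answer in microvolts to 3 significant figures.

Range = 1.63 − (-0.37) = 2 V.
Levels needed ≥ 2/1.16 mV = 1724. 2^11 = 2048 suffices, so N_min = 11.
Step size = 2/2048 V = 0.97656 mV.
RMS noise = LSB/√12 = 282 µV.

282 µV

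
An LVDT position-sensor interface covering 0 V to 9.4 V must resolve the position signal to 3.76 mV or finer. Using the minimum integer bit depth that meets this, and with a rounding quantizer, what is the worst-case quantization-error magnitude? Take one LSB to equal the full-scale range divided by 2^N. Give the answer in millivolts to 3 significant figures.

Range is 9.4 V.
9.4 V / 3.76 mV = 2500. Since 2^11 = 2048 and 2^12 = 4096, N = 12.
LSB = 9.4 V ÷ 2^12 = 9.4/4096 V = 2.2949 mV.
Max error for round-to-nearest is LSB/2 = 1.15 mV.

1.15 mV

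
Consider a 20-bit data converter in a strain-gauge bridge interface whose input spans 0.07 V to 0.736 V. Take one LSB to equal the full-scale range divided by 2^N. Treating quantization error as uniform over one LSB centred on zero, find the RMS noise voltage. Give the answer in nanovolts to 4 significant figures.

183.4 nV

Full-scale range = 0.736 V − (0.07 V) = 0.666 V.
LSB = 0.666 V ÷ 2^20 = 0.666/1048576 V = 0.635147 µV.
V_rms = LSB/√12 = 0.635147 µV / √12 = 183.4 nV.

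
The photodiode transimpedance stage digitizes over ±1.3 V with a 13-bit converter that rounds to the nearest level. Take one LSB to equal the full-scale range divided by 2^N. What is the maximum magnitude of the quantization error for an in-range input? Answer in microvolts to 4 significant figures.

158.7 µV

Range = 1.3 − (-1.3) = 2.6 V.
Step size = 2.6/8192 V = 317.383 µV.
A rounding quantizer has |error| ≤ LSB/2 = 158.7 µV.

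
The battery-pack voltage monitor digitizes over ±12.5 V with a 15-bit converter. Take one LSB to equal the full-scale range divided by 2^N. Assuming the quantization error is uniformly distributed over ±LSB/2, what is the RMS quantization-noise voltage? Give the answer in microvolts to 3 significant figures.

220 µV

Full-scale range = 12.5 V − (-12.5 V) = 25 V.
LSB = 25 V ÷ 2^15 = 25/32768 V = 0.76294 mV.
V_rms = LSB/√12 = 0.76294 mV / √12 = 220 µV.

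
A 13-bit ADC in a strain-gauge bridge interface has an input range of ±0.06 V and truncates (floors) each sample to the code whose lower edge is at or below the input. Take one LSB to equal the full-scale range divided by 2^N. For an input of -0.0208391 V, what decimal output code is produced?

Span: 0.06 V − (-0.06 V) = 0.12 V. LSB = 0.12 V / 2^13 ≈ 14.65 µV.
V_in − V_min = -0.0208391 − (-0.06) = 0.0391609 V.
Divide by LSB: 0.0391609 × 8192/0.12 = 2673.3841.
Truncating gives code 2673.

2673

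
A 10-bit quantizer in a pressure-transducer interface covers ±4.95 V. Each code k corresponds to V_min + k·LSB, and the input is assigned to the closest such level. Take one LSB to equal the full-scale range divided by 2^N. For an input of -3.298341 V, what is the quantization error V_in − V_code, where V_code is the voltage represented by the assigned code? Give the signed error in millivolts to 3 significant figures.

Full-scale range = 4.95 V − (-4.95 V) = 9.9 V. LSB = 9.9 V / 2^10 ≈ 9.668 mV.
(-3.298341 − (-4.95)) / LSB = 1.651659 × 1024/9.9 = 170.8383. Nearest integer: k = 171.
V_code = V_min + k × range/2^10 = -4.95 + 171 × 9.9/1024 = -3.296777344 V.
e = -3.298341 − (-3.296777344) = −1.56 mV.

−1.56 mV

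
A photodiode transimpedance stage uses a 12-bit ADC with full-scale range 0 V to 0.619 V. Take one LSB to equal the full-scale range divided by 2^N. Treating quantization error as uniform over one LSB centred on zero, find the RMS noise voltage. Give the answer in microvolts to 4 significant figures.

Full-scale range = 0.619 V.
LSB = 0.619 V / 2^12 = 151.123 µV.
For a uniform distribution on [−LSB/2, +LSB/2], V_rms = LSB/√12 = 151.123 µV/3.4641 = 43.63 µV.

43.63 µV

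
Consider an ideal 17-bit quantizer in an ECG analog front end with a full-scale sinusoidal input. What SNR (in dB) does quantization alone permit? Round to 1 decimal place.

Ideal quantization SNR: 6.02 × 17 + 1.76 dB = 104.1 dB.

104.1 dB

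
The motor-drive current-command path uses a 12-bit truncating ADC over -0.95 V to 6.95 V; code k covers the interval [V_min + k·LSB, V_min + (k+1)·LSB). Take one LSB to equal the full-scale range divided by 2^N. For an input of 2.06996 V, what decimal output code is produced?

1565

The full-scale span is 6.95 − (-0.95) = 7.9 V. LSB = 7.9 V / 2^12 ≈ 1.929 mV.
code = ⌊(V_in − V_min)/LSB⌋ = ⌊(V_in − V_min) × 2^12 / range⌋
     = ⌊(2.06996 − (-0.95)) × 4096 / 7.9⌋ = ⌊3.01996 × 4096/7.9⌋
     = ⌊1565.792⌋ = 1565.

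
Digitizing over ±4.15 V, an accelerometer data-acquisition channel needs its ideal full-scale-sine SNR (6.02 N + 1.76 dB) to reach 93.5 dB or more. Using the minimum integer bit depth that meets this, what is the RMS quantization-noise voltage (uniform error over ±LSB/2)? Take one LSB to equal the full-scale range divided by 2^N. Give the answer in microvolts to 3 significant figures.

36.6 µV

Span: 4.15 V − (-4.15 V) = 8.3 V.
6.02 N + 1.76 ≥ 93.5 gives N ≥ 15.239, so the minimum integer is 16.
Step size = 8.3/65536 V = 126.65 µV.
V_rms = LSB/√12 = 36.6 µV.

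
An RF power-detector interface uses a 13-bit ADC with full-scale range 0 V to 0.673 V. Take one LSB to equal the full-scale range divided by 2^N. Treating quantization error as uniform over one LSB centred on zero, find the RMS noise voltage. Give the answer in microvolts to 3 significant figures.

V_FS = 0.673 V.
LSB = 0.673 V ÷ 2^13 = 0.673/8192 V = 82.153 µV.
V_rms = LSB/√12 = 82.153 µV / √12 = 23.7 µV.

23.7 µV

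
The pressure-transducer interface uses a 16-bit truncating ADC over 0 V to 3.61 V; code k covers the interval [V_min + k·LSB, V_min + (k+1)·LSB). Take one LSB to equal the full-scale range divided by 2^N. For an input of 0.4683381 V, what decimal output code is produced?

V_FS = 3.61 V. LSB = 3.61 V / 2^16 ≈ 55.08 µV.
code = ⌊(V_in − V_min)/LSB⌋ = ⌊(V_in − V_min) × 2^16 / range⌋
     = ⌊(0.4683381 − (0)) × 65536 / 3.61⌋ = ⌊0.4683381 × 65536/3.61⌋
     = ⌊8502.218⌋ = 8502.

8502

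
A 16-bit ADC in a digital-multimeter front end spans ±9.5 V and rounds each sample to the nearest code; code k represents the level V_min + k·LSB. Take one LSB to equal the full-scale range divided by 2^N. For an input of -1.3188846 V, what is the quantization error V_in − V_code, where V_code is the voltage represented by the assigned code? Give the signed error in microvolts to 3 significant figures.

−52.2 µV

The full-scale span is 9.5 − (-9.5) = 19 V. LSB = 19 V / 2^16 ≈ 289.9 µV.
Position in LSBs: (-1.3188846 − (-9.5)) × 65536/19 = 28218.8199; rounding gives k = 28219.
Reconstructed level: -9.5 + 28219 × 19/65536 V = -1.3188323975 V.
e = -1.3188846 − (-1.3188323975) = −52.2 µV.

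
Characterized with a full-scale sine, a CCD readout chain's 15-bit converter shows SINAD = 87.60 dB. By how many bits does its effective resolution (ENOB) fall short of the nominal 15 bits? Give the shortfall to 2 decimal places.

0.74 bits

Effective bits = (87.60 − 1.76)/6.02 = 14.2591.
Lost resolution: 15 − 14.2591 = 0.7409 bits.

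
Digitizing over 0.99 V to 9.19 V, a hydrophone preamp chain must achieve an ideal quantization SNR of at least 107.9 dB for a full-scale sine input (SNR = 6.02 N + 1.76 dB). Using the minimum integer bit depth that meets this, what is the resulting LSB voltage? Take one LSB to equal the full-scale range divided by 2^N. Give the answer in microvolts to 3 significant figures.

31.3 µV

The full-scale span is 9.19 − (0.99) = 8.2 V.
N ≥ (107.9 − 1.76)/6.02 = 17.631 → N_min = 18.
LSB = 8.2 V / 2^18 = 31.3 µV.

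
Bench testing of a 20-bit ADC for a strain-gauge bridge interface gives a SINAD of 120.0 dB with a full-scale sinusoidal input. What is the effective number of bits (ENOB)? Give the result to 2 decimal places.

ENOB = (120.0 − 1.76)/6.02 = 19.6412 bits.

19.64 bits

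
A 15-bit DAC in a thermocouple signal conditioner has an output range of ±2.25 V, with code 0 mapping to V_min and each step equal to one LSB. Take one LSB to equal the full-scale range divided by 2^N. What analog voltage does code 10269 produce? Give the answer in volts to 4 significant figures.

Full-scale range = 2.25 V − (-2.25 V) = 4.5 V. LSB = 4.5 V / 2^15.
Output = V_min + (10269/32768) × range = -2.25 + 0.313385 × 4.5 V
      = -2.25 V + 1.41023 V = -0.839767 V.

-0.8398 V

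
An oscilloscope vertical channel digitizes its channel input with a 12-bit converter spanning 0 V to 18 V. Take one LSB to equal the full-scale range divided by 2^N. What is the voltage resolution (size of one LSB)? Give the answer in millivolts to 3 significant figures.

4.39 mV

Range is 18 V.
Number of codes = 2^12 = 4096.
One LSB is 18 V / 4096 = 4.39 mV.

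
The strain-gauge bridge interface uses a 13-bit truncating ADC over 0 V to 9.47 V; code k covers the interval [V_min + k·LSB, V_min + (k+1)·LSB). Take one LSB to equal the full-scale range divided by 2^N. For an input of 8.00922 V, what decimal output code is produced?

6928

Range is 9.47 V. LSB = 9.47 V / 2^13 ≈ 1.156 mV.
V_in − V_min = 8.00922 − (0) = 8.00922 V.
Divide by LSB: 8.00922 × 8192/9.47 = 6928.3559.
Truncating gives code 6928.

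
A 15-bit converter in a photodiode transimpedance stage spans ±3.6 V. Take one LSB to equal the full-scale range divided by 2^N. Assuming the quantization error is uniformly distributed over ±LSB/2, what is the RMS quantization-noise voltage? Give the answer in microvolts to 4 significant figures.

Full-scale range = 3.6 V − (-3.6 V) = 7.2 V.
One LSB is 7.2 V / 32768 = 219.727 µV.
For a uniform distribution on [−LSB/2, +LSB/2], V_rms = LSB/√12 = 219.727 µV/3.4641 = 63.43 µV.

63.43 µV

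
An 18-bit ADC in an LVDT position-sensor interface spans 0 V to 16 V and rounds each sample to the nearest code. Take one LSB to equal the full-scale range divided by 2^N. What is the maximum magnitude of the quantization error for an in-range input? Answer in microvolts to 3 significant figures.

Full-scale range = 16 V.
Step size = 16/262144 V = 61.035 µV.
A rounding quantizer has |error| ≤ LSB/2 = 30.5 µV.

30.5 µV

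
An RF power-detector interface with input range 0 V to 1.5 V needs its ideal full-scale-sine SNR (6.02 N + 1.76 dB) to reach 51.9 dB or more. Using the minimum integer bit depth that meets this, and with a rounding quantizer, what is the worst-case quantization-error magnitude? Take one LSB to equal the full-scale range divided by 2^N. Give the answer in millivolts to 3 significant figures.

1.46 mV

Full-scale range = 1.5 V.
6.02 N + 1.76 ≥ 51.9 gives N ≥ 8.329, so the minimum integer is 9.
One LSB is 1.5 V / 512 = 2.9297 mV.
Max error for round-to-nearest is LSB/2 = 1.46 mV.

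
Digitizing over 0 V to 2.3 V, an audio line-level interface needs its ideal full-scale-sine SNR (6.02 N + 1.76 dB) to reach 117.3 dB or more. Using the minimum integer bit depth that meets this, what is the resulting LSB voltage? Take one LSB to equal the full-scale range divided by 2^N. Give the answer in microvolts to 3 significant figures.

2.19 µV

Full-scale range = 2.3 V.
Solving 6.02 N ≥ 117.3 − 1.76: N ≥ 19.193. Round up → N = 20.
Step size = 2.3/1048576 V = 2.19 µV.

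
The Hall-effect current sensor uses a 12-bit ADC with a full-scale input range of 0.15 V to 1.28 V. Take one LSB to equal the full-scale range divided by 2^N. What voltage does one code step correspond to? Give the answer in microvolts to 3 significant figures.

The full-scale span is 1.28 − (0.15) = 1.13 V.
2^12 = 4096 levels.
LSB = 1.13 V ÷ 2^12 = 1.13/4096 V = 276 µV.

276 µV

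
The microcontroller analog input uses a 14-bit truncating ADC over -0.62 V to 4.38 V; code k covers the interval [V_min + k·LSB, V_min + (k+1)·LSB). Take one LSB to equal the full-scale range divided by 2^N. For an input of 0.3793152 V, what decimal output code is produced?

3274

Full-scale range = 4.38 V − (-0.62 V) = 5 V. LSB = 5 V / 2^14 ≈ 305.2 µV.
V_in − V_min = 0.3793152 − (-0.62) = 0.9993152 V.
Divide by LSB: 0.9993152 × 16384/5 = 3274.5560.
Truncating gives code 3274.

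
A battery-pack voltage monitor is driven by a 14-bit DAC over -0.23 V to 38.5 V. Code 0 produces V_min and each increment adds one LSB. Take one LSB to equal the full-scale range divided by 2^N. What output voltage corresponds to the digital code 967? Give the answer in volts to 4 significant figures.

2.056 V

The full-scale span is 38.5 − (-0.23) = 38.73 V. LSB = 38.73 V / 2^14.
Output = V_min + (967/16384) × range = -0.23 + 0.0590210 × 38.73 V
      = -0.23 + 2.28588 = 2.05588 V.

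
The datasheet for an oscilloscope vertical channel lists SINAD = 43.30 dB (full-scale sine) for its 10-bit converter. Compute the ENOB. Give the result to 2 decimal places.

(43.30 − 1.76) / 6.02 = 41.54/6.02 = 6.9003 effective bits.

6.90 bits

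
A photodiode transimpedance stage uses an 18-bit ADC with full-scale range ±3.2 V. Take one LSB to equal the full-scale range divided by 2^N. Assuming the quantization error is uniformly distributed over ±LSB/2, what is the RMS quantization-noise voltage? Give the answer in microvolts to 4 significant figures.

7.048 µV

Range = 3.2 − (-3.2) = 6.4 V.
Step size = 6.4/262144 V = 24.4141 µV.
For a uniform distribution on [−LSB/2, +LSB/2], V_rms = LSB/√12 = 24.4141 µV/3.4641 = 7.048 µV.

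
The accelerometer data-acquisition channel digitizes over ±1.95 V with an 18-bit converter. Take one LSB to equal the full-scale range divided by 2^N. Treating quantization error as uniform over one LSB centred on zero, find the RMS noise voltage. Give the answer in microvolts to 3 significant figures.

Span: 1.95 V − (-1.95 V) = 3.9 V.
LSB = 3.9 V ÷ 2^18 = 3.9/262144 V = 14.877 µV.
For a uniform distribution on [−LSB/2, +LSB/2], V_rms = LSB/√12 = 14.877 µV/3.4641 = 4.29 µV.

4.29 µV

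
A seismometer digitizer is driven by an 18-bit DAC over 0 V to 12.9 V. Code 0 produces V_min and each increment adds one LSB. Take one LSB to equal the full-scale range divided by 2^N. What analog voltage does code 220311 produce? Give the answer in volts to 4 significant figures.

10.84 V

V_FS = 12.9 V. LSB = 12.9 V / 2^18.
Output = V_min + (220311/262144) × range = 0 + 0.840420 × 12.9 V
      = 0 + 10.8414 = 10.8414 V.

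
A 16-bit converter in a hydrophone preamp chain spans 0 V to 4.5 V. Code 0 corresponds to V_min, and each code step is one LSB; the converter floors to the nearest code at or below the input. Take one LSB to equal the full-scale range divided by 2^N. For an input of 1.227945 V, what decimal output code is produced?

17883

Full-scale range = 4.5 V. LSB = 4.5 V / 2^16 ≈ 68.66 µV.
(V_in − V_min) × 2^16/range = (1.227945 − (0)) × 65536/4.5 = 17883.245.
Floor → code = 17883.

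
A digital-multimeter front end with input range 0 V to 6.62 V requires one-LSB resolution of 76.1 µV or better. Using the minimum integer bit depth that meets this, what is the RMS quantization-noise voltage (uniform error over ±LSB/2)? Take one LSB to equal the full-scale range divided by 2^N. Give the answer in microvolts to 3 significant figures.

14.6 µV

Range is 6.62 V.
Required number of levels: 6.62/76.1 µV = 86991; smallest N with 2^N ≥ that is 17.
One LSB is 6.62 V / 131072 = 50.507 µV.
RMS noise = LSB/√12 = 14.6 µV.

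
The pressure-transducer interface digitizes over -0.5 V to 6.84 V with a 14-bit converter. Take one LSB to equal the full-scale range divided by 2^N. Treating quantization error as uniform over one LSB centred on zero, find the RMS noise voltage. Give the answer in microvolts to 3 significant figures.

Full-scale range = 6.84 V − (-0.5 V) = 7.34 V.
One LSB is 7.34 V / 16384 = 448.00 µV.
V_rms = LSB/√12 = 448.00 µV / √12 = 129 µV.

129 µV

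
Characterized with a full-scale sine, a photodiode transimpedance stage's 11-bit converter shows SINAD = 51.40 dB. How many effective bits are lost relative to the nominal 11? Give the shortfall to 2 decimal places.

2.75 bits

N_eff = (51.40 − 1.76)/6.02 = 8.2458 bits.
Shortfall = 11 − 8.2458 = 2.7542 bits.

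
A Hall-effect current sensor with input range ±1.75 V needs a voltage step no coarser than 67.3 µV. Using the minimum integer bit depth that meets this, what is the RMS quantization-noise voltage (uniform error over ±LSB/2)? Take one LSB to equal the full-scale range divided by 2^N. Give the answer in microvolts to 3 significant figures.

15.4 µV

Range = 1.75 − (-1.75) = 3.5 V.
3.5 V / 67.3 µV = 52010. Since 2^15 = 32768 and 2^16 = 65536, N = 16.
LSB = 3.5 V / 2^16 = 53.406 µV.
RMS noise = LSB/√12 = 15.4 µV.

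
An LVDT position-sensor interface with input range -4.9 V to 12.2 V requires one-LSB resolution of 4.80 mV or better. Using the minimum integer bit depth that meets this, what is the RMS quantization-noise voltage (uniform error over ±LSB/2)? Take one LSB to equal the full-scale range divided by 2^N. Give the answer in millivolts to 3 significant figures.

1.21 mV

Span: 12.2 V − (-4.9 V) = 17.1 V.
17.1 V / 4.80 mV = 3563. Since 2^11 = 2048 and 2^12 = 4096, N = 12.
LSB = 17.1 V ÷ 2^12 = 17.1/4096 V = 4.1748 mV.
σ_q = LSB/√12 = 4.1748 mV/3.4641 = 1.21 mV.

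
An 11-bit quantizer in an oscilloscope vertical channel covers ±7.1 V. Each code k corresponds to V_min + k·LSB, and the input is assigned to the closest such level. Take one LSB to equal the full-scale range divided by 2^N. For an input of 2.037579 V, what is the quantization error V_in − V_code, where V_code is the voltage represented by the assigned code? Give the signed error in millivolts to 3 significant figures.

The full-scale span is 7.1 − (-7.1) = 14.2 V. LSB = 14.2 V / 2^11 ≈ 6.934 mV.
Position in LSBs: (2.037579 − (-7.1)) × 2048/14.2 = 1317.8705; rounding gives k = 1318.
V_code = -7.1 + (1318/2048) × 14.2 = 2.038476563 V.
V_in − V_code = 2.037579 − (2.038476563) = −0.898 mV.

−0.898 mV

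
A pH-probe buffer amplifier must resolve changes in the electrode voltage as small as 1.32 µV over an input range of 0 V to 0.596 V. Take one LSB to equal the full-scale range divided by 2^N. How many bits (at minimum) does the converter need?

19 bits

V_FS = 0.596 V.
0.596 V / 1.32 µV = 451500. Since 2^18 = 262144 and 2^19 = 524288, N = 19.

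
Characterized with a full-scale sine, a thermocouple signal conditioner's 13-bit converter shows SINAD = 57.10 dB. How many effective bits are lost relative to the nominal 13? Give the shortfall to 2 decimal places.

3.81 bits

Effective bits = (57.10 − 1.76)/6.02 = 9.1927.
13 − 9.1927 = 3.81 bits below nominal.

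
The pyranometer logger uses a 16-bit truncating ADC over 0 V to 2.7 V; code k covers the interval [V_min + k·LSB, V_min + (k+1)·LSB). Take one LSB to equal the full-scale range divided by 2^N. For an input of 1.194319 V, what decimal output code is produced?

28989

V_FS = 2.7 V. LSB = 2.7 V / 2^16 ≈ 41.20 µV.
code = ⌊(V_in − V_min)/LSB⌋ = ⌊(V_in − V_min) × 2^16 / range⌋
     = ⌊(1.194319 − (0)) × 65536 / 2.7⌋ = ⌊1.194319 × 65536/2.7⌋
     = ⌊28989.219⌋ = 28989.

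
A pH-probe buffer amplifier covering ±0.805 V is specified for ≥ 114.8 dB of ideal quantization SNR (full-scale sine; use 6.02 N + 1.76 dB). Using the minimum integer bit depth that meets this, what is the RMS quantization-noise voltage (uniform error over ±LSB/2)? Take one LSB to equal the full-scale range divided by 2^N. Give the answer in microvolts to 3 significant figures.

Range = 0.805 − (-0.805) = 1.61 V.
N ≥ (114.8 − 1.76)/6.02 = 18.777 → N_min = 19.
Step size = 1.61/524288 V = 3.0708 µV.
V_rms = LSB/√12 = 0.886 µV.

0.886 µV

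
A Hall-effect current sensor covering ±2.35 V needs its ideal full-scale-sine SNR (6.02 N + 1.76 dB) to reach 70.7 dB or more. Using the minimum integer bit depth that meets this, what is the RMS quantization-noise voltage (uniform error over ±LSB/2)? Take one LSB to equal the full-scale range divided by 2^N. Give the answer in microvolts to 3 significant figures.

331 µV

Span: 2.35 V − (-2.35 V) = 4.7 V.
Required N = ⌈(70.7 − 1.76)/6.02⌉ = ⌈11.452⌉ = 12.
One LSB is 4.7 V / 4096 = 1.1475 mV.
RMS noise = LSB/√12 = 331 µV.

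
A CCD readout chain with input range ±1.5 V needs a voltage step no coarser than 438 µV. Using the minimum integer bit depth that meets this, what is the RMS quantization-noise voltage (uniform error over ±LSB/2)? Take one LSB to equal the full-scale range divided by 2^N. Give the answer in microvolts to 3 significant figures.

Full-scale range = 1.5 V − (-1.5 V) = 3 V.
Required number of levels: 3/438 µV = 6849.3; smallest N with 2^N ≥ that is 13.
LSB = 3 V / 2^13 = 366.21 µV.
RMS noise = LSB/√12 = 106 µV.

106 µV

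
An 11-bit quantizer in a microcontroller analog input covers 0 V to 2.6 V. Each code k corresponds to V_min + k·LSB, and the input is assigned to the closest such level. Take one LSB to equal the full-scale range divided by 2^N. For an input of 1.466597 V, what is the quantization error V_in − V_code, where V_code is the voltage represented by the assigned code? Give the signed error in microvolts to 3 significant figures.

+288 µV

Full-scale range = 2.6 V. LSB = 2.6 V / 2^11 ≈ 1.270 mV.
Position in LSBs: (1.466597 − (0)) × 2048/2.6 = 1155.2272; rounding gives k = 1155.
Reconstructed level: 0 + 1155 × 2.6/2048 V = 1.466308594 V.
V_in − V_code = 1.466597 − (1.466308594) = +288 µV.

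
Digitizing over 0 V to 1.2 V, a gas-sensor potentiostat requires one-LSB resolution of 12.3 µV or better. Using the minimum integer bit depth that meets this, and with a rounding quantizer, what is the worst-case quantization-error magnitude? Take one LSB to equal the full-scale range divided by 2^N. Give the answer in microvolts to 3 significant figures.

4.58 µV

Span = 1.2 V.
Levels needed ≥ 1.2/12.3 µV = 97560. 2^17 = 131072 suffices, so N_min = 17.
LSB = 1.2 V ÷ 2^17 = 1.2/131072 V = 9.1553 µV.
|e|_max = LSB/2 = 4.58 µV.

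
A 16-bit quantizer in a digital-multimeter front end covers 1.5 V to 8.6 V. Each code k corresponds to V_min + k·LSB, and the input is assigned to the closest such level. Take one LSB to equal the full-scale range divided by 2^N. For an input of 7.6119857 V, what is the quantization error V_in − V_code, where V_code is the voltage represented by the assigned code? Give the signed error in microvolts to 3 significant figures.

Span: 8.6 V − (1.5 V) = 7.1 V. LSB = 7.1 V / 2^16 ≈ 108.3 µV.
(7.6119857 − (1.5)) / LSB = 6.1119857 × 65536/7.1 = 56416.2105. Nearest integer: k = 56416.
Reconstructed level: 1.5 + 56416 × 7.1/65536 V = 7.6119628906 V.
e = 7.6119857 − (7.6119628906) = +22.8 µV.

+22.8 µV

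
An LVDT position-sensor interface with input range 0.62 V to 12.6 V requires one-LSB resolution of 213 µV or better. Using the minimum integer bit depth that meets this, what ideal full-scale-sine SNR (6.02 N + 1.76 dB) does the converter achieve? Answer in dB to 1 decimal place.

The full-scale span is 12.6 − (0.62) = 11.98 V.
Required number of levels: 11.98/213 µV = 56244; smallest N with 2^N ≥ that is 16.
6.02(16) + 1.76 = 98.08 dB.

98.1 dB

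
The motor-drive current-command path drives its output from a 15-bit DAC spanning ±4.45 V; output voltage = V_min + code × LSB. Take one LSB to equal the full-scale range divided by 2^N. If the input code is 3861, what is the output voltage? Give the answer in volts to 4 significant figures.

-3.401 V

Range = 4.45 − (-4.45) = 8.9 V. LSB = 8.9 V / 2^15.
V_out = V_min + code × LSB = -4.45 V + 3861 × 8.9 V / 32768
      = -4.45 + 1.04867 = -3.40133 V.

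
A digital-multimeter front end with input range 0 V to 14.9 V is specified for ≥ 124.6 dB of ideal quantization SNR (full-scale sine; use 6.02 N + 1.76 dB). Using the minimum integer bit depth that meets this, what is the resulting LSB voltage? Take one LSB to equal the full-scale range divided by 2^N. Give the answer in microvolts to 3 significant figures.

V_FS = 14.9 V.
6.02 N + 1.76 ≥ 124.6 gives N ≥ 20.405, so the minimum integer is 21.
One LSB is 14.9 V / 2097152 = 7.10 µV.

7.10 µV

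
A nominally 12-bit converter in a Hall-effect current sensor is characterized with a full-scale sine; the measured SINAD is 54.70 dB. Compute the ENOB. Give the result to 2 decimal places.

(54.70 − 1.76) / 6.02 = 52.94/6.02 = 8.7940 effective bits.

8.79 bits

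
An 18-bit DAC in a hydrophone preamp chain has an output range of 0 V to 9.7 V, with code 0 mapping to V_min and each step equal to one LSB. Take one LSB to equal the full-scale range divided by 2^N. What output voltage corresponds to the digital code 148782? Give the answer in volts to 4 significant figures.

5.505 V

Range is 9.7 V. LSB = 9.7 V / 2^18.
V_out = V_min + code × LSB = 0 V + 148782 × 9.7 V / 262144
      = 0 + 5.50532 = 5.50532 V.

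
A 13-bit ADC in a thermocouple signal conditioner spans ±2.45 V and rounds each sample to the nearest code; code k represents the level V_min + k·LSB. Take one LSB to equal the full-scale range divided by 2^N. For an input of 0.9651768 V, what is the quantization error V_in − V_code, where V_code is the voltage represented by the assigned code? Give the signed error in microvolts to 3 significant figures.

−228 µV

Span: 2.45 V − (-2.45 V) = 4.9 V. LSB = 4.9 V / 2^13 ≈ 0.5981 mV.
(V_in − V_min)/LSB = (0.9651768 − (-2.45)) × 8192/4.9 = 5709.6180 → nearest code k = 5710.
V_code = -2.45 + (5710/8192) × 4.9 = 0.9654052734 V.
V_in − V_code = 0.9651768 − (0.9654052734) = −228 µV.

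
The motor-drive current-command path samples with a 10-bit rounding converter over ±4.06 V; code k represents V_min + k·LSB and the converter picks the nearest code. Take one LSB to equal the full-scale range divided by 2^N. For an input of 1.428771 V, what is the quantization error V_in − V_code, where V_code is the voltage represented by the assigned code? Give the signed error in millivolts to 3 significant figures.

+1.43 mV

Full-scale range = 4.06 V − (-4.06 V) = 8.12 V. LSB = 8.12 V / 2^10 ≈ 7.930 mV.
(V_in − V_min)/LSB = (1.428771 − (-4.06)) × 1024/8.12 = 692.1800 → nearest code k = 692.
V_code = V_min + k × range/2^10 = -4.06 + 692 × 8.12/1024 = 1.427343750 V.
e = 1.428771 − (1.427343750) = +1.43 mV.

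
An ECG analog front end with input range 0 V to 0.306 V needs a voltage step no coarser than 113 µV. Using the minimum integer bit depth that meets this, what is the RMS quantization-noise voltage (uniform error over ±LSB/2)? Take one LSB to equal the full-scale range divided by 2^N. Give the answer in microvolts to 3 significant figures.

Span = 0.306 V.
Need 2^N ≥ 0.306 V / 113 µV = 2708 → N_min = 12.
Step size = 0.306/4096 V = 74.707 µV.
σ_q = LSB/√12 = 74.707 µV/3.4641 = 21.6 µV.

21.6 µV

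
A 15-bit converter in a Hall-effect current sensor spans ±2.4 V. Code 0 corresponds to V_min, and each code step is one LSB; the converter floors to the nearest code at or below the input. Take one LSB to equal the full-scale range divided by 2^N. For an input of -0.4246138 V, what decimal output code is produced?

13485

Span: 2.4 V − (-2.4 V) = 4.8 V. LSB = 4.8 V / 2^15 ≈ 146.5 µV.
code = ⌊(V_in − V_min)/LSB⌋ = ⌊(V_in − V_min) × 2^15 / range⌋
     = ⌊(-0.4246138 − (-2.4)) × 32768 / 4.8⌋ = ⌊1.9753862 × 32768/4.8⌋
     = ⌊13485.303⌋ = 13485.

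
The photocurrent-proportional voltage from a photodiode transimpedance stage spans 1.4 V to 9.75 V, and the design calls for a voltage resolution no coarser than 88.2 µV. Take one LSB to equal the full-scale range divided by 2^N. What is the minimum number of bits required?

17 bits

Range = 9.75 − (1.4) = 8.35 V.
Levels needed ≥ 8.35/88.2 µV = 94670. 2^17 = 131072 suffices, so N_min = 17.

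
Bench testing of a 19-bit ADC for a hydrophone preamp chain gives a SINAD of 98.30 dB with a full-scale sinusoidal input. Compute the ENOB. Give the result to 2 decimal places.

ENOB = (SINAD − 1.76) / 6.02 = (98.30 − 1.76) / 6.02 = 96.54 / 6.02 = 16.0365.

16.04 bits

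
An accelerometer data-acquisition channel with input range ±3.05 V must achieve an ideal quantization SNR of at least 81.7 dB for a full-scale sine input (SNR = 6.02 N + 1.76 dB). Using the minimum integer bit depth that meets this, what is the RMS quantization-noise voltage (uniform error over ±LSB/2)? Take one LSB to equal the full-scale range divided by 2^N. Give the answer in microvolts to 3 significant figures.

Range = 3.05 − (-3.05) = 6.1 V.
6.02 N + 1.76 ≥ 81.7 gives N ≥ 13.279, so the minimum integer is 14.
LSB = 6.1 V / 2^14 = 372.31 µV.
σ_q = LSB/√12 = 372.31 µV/3.4641 = 107 µV.

107 µV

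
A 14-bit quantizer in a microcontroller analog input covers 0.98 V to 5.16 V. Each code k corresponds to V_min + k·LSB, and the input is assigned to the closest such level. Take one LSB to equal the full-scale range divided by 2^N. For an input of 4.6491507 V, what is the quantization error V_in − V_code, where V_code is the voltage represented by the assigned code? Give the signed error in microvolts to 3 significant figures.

−85.1 µV

The full-scale span is 5.16 − (0.98) = 4.18 V. LSB = 4.18 V / 2^14 ≈ 255.1 µV.
Position in LSBs: (4.6491507 − (0.98)) × 16384/4.18 = 14381.6663; rounding gives k = 14382.
V_code = V_min + k × range/2^14 = 0.98 + 14382 × 4.18/16384 = 4.6492358398 V.
V_in − V_code = 4.6491507 − (4.6492358398) = −85.1 µV.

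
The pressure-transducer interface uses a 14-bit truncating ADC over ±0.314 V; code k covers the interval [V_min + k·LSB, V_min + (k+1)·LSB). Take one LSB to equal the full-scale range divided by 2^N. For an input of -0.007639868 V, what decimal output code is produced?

7992

Range = 0.314 − (-0.314) = 0.628 V. LSB = 0.628 V / 2^14 ≈ 38.33 µV.
(V_in − V_min) × 2^14/range = (-0.007639868 − (-0.314)) × 16384/0.628 = 7992.682.
Floor → code = 7992.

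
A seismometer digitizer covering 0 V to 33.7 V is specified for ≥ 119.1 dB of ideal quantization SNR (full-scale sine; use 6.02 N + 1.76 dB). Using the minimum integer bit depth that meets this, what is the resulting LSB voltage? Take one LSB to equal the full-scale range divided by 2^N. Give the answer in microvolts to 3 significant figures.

32.1 µV

Range is 33.7 V.
6.02 N + 1.76 ≥ 119.1 gives N ≥ 19.492, so the minimum integer is 20.
Step size = 33.7/1048576 V = 32.1 µV.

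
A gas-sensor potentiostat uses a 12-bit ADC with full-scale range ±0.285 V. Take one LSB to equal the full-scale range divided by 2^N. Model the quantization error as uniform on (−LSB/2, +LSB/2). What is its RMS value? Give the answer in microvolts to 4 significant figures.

40.17 µV

Span: 0.285 V − (-0.285 V) = 0.57 V.
One LSB is 0.57 V / 4096 = 139.160 µV.
σ_q = LSB/√12 = 139.160 µV/3.4641 = 40.17 µV.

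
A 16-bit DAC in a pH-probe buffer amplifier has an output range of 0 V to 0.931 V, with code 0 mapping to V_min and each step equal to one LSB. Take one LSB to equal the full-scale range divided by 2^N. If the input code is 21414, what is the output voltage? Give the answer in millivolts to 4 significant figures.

Span = 0.931 V. LSB = 0.931 V / 2^16.
V_out = V_min + code × LSB = 0 V + 21414 × 0.931 V / 65536
      = 0 V + 0.304206 V = 0.304206 V.

304.2 mV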